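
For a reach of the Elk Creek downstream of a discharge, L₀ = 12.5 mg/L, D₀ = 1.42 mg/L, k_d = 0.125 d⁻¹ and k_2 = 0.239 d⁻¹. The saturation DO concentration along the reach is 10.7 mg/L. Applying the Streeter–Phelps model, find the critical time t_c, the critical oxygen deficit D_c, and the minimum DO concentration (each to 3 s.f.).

t_c ≈ 4.73 d; D_c ≈ 3.62 mg/L; min DO ≈ 7.08 mg/L

With k_2/k_d = 1.912 and 1 − D₀(k_2−k_d)/(k_d L₀) = 0.8964,
t_c = ln(1.912 × 0.8964) / (0.239 − 0.125) = ln(1.714) / 0.1140 = 0.5388/0.1140 = 4.726 d.
D_c = (k_d/k_2) L₀ e^(−k_d t_c) = (0.125/0.239) × 12.5 × e^(−0.125×4.726) = 0.5230 × 12.5 × 0.5539 = 3.621 mg/L.
Minimum DO = C_s − D_c = 10.7 − 3.621 = 7.079 mg/L.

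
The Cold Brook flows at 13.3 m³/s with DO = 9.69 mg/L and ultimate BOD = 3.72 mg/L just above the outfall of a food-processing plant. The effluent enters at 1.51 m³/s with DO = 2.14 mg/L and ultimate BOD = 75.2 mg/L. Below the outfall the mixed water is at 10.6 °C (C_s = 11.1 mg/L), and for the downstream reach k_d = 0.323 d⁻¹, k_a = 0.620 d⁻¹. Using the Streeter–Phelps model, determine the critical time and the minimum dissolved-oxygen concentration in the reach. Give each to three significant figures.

t_c ≈ 1.52 d; minimum DO ≈ 7.59 mg/L

Mixed DO = (13.3×9.69 + 1.51×2.14)/(13.3+1.51) = 132.1/14.81 = 8.920 mg/L.
Mixed L₀ = (13.3×3.72 + 1.51×75.2)/(14.81) = 163.0/14.81 = 11.01 mg/L.
Initial deficit D₀ = C_s − DO₀ = 11.1 − 8.920 = 2.180 mg/L.
t_c = (1/0.2970) ln[(0.620/0.323)(1 − 2.180×0.2970/(0.323×11.01))] = 3.367 × ln(1.570) = 1.519 d.
D_c = (0.323/0.620) × 11.01 × e^(−0.323×1.519) = 0.5210 × 11.01 × 0.6123 = 3.511 mg/L.
Minimum DO = 11.1 − 3.511 = 7.589 mg/L.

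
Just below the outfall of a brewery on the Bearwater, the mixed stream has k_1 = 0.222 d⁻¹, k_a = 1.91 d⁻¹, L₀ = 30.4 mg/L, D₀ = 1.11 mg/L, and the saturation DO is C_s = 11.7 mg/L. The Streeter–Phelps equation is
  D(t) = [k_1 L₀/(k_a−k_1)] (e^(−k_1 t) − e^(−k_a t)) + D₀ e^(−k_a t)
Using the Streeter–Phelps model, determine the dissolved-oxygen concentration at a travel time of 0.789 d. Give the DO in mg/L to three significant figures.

DO ≈ 8.98 mg/L

k_1 L₀/(k_a−k_1) = 0.222×30.4/(1.91−0.222) = 6.749/1.688 = 3.998 mg/L.
e^(−k_1 t) = e^(−0.222×0.7890) = 0.8393; e^(−k_a t) = e^(−1.91×0.7890) = 0.2216.
D = 3.998 × (0.8393 − 0.2216) + 1.11 × 0.2216 = 2.470 + 0.2459 = 2.716 mg/L.
DO = C_s − D = 11.7 − 2.716 = 8.984 mg/L.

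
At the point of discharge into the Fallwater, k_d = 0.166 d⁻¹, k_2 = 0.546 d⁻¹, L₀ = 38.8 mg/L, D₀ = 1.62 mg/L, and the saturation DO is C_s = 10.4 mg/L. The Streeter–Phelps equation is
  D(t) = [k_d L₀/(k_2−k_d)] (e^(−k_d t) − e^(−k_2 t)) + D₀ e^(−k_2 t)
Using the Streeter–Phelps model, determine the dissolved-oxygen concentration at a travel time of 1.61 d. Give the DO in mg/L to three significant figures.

DO ≈ 3.79 mg/L

k_d L₀/(k_2−k_d) = 0.166×38.8/(0.546−0.166) = 6.441/0.3800 = 16.95 mg/L.
e^(−k_d t) = e^(−0.166×1.610) = 0.7655; e^(−k_2 t) = e^(−0.546×1.610) = 0.4152.
D = 16.95 × (0.7655 − 0.4152) + 1.62 × 0.4152 = 5.937 + 0.6726 = 6.610 mg/L.
DO = C_s − D = 10.4 − 6.610 = 3.790 mg/L.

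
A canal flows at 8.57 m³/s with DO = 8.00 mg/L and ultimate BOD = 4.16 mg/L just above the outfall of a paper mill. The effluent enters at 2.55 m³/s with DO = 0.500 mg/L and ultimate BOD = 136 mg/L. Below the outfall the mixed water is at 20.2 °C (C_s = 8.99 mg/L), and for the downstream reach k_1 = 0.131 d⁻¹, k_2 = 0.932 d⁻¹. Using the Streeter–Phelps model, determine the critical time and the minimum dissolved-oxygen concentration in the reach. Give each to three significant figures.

t_c ≈ 1.63 d; minimum DO ≈ 5.08 mg/L

Mixed DO = (8.57×8.00 + 2.55×0.500)/(8.57+2.55) = 69.84/11.12 = 6.280 mg/L.
Mixed L₀ = (8.57×4.16 + 2.55×136)/(11.12) = 382.5/11.12 = 34.39 mg/L.
Initial deficit D₀ = C_s − DO₀ = 8.99 − 6.280 = 2.710 mg/L.
t_c = (1/0.8010) ln[(0.932/0.131)(1 − 2.710×0.8010/(0.131×34.39))] = 1.248 × ln(3.687) = 1.629 d.
D_c = (0.131/0.932) × 34.39 × e^(−0.131×1.629) = 0.1406 × 34.39 × 0.8078 = 3.905 mg/L.
Minimum DO = 8.99 − 3.905 = 5.085 mg/L.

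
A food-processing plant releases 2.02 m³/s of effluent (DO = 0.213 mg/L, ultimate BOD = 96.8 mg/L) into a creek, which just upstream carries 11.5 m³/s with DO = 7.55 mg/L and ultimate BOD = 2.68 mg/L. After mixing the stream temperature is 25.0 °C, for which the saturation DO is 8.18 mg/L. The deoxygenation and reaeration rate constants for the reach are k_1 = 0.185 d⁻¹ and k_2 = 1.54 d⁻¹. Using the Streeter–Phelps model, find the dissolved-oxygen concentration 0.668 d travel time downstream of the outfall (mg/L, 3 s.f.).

Mixed DO = (11.5×7.55 + 2.02×0.213)/(11.5+2.02) = 87.26/13.52 = 6.454 mg/L.
Mixed L₀ = (11.5×2.68 + 2.02×96.8)/(13.52) = 226.4/13.52 = 16.74 mg/L.
Initial deficit D₀ = C_s − DO₀ = 8.18 − 6.454 = 1.726 mg/L.
D(0.668) = [0.185×16.74/(1.54−0.185)](e^(−0.185×0.668) − e^(−1.54×0.668)) + 1.726 e^(−1.54×0.668)
= 2.286 × (0.8838 − 0.3575) + 1.726 × 0.3575 = 1.820 mg/L.
DO = 8.18 − 1.820 = 6.360 mg/L.

DO ≈ 6.36 mg/L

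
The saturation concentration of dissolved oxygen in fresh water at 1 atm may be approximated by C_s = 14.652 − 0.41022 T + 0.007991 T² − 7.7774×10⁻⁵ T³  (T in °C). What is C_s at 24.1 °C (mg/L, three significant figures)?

C_s ≈ 8.32 mg/L

C_s = 14.652 − 0.41022×24.1 + 0.007991×24.1² − 7.7774×10⁻⁵×24.1³ = 8.318 mg/L.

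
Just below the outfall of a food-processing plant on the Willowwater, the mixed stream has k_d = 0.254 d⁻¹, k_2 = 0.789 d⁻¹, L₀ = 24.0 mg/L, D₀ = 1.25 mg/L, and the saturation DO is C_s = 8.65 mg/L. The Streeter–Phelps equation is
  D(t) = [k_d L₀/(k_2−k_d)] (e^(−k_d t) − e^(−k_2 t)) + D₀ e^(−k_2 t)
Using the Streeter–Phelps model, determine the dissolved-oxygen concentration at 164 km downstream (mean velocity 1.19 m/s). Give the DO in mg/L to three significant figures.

DO ≈ 3.93 mg/L

Travel time t = x/v = 164 km / (1.19 m/s) = 164000 m / 1.19 m/s = 137800 s = 1.595 d.
k_d L₀/(k_2−k_d) = 0.254×24.0/(0.789−0.254) = 6.096/0.5350 = 11.39 mg/L.
e^(−k_d t) = e^(−0.254×1.595) = 0.6669; e^(−k_2 t) = e^(−0.789×1.595) = 0.2841.
D = 11.39 × (0.6669 − 0.2841) + 1.25 × 0.2841 = 4.362 + 0.3551 = 4.717 mg/L.
DO = C_s − D = 8.65 − 4.717 = 3.933 mg/L.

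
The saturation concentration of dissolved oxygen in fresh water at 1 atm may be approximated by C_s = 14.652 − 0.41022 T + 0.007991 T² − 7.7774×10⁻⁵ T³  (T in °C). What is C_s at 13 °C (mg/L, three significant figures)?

C_s ≈ 10.5 mg/L

C_s = 14.652 − 0.41022×13 + 0.007991×13² − 7.7774×10⁻⁵×13³ = 10.50 mg/L.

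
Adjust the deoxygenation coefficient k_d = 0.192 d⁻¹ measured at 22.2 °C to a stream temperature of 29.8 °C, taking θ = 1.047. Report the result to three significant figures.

k_d ≈ 0.272 d⁻¹

k_d(T₂) = k_d(T₁) · θ^(T₂−T₁) = 0.192 × 1.047^(29.8−22.2)
= 0.192 × 1.047^7.60 = 0.192 × 1.418 = 0.2722 d⁻¹.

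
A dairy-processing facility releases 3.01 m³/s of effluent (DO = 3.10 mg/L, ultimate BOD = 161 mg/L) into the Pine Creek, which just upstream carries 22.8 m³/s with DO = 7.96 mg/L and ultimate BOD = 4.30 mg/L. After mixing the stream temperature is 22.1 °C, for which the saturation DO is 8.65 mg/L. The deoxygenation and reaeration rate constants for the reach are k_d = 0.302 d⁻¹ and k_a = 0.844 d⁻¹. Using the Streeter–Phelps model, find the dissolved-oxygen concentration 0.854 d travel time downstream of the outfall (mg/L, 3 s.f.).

Mixed DO = (22.8×7.96 + 3.01×3.10)/(22.8+3.01) = 190.8/25.81 = 7.393 mg/L.
Mixed L₀ = (22.8×4.30 + 3.01×161)/(25.81) = 582.6/25.81 = 22.57 mg/L.
Initial deficit D₀ = C_s − DO₀ = 8.65 − 7.393 = 1.257 mg/L.
D(0.854) = [0.302×22.57/(0.844−0.302)](e^(−0.302×0.854) − e^(−0.844×0.854)) + 1.257 e^(−0.844×0.854)
= 12.58 × (0.7727 − 0.4864) + 1.257 × 0.4864 = 4.212 mg/L.
DO = 8.65 − 4.212 = 4.438 mg/L.

DO ≈ 4.44 mg/L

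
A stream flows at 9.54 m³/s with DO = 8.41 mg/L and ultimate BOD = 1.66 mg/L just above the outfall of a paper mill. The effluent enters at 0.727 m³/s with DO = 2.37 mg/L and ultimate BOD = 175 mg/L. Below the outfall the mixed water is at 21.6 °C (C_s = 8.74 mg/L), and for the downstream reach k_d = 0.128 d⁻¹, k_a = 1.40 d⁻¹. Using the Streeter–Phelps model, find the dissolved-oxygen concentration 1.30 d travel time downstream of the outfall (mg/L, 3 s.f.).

DO ≈ 7.66 mg/L

Mixed DO = (9.54×8.41 + 0.727×2.37)/(9.54+0.727) = 81.95/10.27 = 7.982 mg/L.
Mixed L₀ = (9.54×1.66 + 0.727×175)/(10.27) = 143.1/10.27 = 13.93 mg/L.
Initial deficit D₀ = C_s − DO₀ = 8.74 − 7.982 = 0.7577 mg/L.
D(1.30) = [0.128×13.93/(1.40−0.128)](e^(−0.128×1.30) − e^(−1.40×1.30)) + 0.7577 e^(−1.40×1.30)
= 1.402 × (0.8467 − 0.1620) + 0.7577 × 0.1620 = 1.083 mg/L.
DO = 8.74 − 1.083 = 7.657 mg/L.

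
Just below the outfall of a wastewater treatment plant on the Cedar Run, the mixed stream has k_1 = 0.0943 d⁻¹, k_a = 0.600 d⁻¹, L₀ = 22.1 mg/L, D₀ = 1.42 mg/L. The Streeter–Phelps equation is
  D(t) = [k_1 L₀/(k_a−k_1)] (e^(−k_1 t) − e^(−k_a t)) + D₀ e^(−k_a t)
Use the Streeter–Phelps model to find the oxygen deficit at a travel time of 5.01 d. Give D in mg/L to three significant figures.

k_1 L₀/(k_a−k_1) = 0.0943×22.1/(0.600−0.0943) = 2.084/0.5057 = 4.121 mg/L.
e^(−k_1 t) = e^(−0.0943×5.010) = 0.6235; e^(−k_a t) = e^(−0.600×5.010) = 0.04949.
D = 4.121 × (0.6235 − 0.04949) + 1.42 × 0.04949 = 2.365 + 0.07027 = 2.436 mg/L.

D ≈ 2.44 mg/L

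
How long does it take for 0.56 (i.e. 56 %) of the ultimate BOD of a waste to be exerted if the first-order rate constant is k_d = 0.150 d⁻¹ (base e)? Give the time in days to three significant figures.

t ≈ 5.47 d

y/L₀ = 1 − e^(−k_d t) = 0.56 ⇒ e^(−k_d t) = 0.440
t = −ln(0.440) / 0.150 = 0.8210 / 0.150 = 5.473 d.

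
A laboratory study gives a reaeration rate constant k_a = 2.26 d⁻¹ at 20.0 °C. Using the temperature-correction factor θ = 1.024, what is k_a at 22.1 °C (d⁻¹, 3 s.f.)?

k_a(T₂) = k_a(T₁) · θ^(T₂−T₁) = 2.26 × 1.024^(22.1−20.0)
= 2.26 × 1.024^2.10 = 2.26 × 1.051 = 2.375 d⁻¹.

k_a ≈ 2.38 d⁻¹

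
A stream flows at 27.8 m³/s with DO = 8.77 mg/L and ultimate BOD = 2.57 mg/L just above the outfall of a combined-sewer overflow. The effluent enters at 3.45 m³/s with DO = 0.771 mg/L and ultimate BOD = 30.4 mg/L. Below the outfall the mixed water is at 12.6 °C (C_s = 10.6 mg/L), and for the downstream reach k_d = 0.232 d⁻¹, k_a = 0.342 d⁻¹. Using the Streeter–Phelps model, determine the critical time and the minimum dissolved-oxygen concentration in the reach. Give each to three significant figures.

Mixed DO = (27.8×8.77 + 3.45×0.771)/(27.8+3.45) = 246.5/31.25 = 7.887 mg/L.
Mixed L₀ = (27.8×2.57 + 3.45×30.4)/(31.25) = 176.3/31.25 = 5.642 mg/L.
Initial deficit D₀ = C_s − DO₀ = 10.6 − 7.887 = 2.713 mg/L.
t_c = (1/0.1100) ln[(0.342/0.232)(1 − 2.713×0.1100/(0.232×5.642))] = 9.091 × ln(1.138) = 1.176 d.
D_c = (0.232/0.342) × 5.642 × e^(−0.232×1.176) = 0.6784 × 5.642 × 0.7613 = 2.914 mg/L.
Minimum DO = 10.6 − 2.914 = 7.686 mg/L.

t_c ≈ 1.18 d; minimum DO ≈ 7.69 mg/L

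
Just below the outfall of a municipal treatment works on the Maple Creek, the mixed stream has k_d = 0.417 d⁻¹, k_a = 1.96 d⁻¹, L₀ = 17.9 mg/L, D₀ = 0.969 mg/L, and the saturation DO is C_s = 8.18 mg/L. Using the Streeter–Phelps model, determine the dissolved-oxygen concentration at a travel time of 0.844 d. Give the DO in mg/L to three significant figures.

DO ≈ 5.52 mg/L

k_d L₀/(k_a−k_d) = 0.417×17.9/(1.96−0.417) = 7.464/1.543 = 4.838 mg/L.
e^(−k_d t) = e^(−0.417×0.8440) = 0.7033; e^(−k_a t) = e^(−1.96×0.8440) = 0.1912.
D = 4.838 × (0.7033 − 0.1912) + 0.969 × 0.1912 = 2.477 + 0.1853 = 2.663 mg/L.
DO = C_s − D = 8.18 − 2.663 = 5.517 mg/L.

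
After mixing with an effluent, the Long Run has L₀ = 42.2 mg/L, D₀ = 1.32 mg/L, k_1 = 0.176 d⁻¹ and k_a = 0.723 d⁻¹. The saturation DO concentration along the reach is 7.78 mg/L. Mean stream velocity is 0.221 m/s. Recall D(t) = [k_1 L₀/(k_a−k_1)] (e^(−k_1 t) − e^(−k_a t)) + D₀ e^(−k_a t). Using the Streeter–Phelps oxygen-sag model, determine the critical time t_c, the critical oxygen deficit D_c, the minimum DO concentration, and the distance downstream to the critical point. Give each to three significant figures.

t_c = [1/(k_a−k_1)] ln[(k_a/k_1)(1 − D₀(k_a−k_1)/(k_1 L₀))]
= [1/(0.723−0.176)] ln[(0.723/0.176)(1 − 1.32×0.5470/(0.176×42.2))]
= (1/0.5470) ln[4.108 × 0.9028] = 1.828 × ln(3.709) = 1.828 × 1.311 = 2.396 d.
D_c = (k_1/k_a) L₀ e^(−k_1 t_c) = (0.176/0.723) × 42.2 × e^(−0.176×2.396) = 0.2434 × 42.2 × 0.6559 = 6.738 mg/L.
Minimum DO = C_s − D_c = 7.78 − 6.738 = 1.042 mg/L.
x_c = v t_c = 0.221 m/s × 2.396 d × 86400 s/d = 45750 m ≈ 45.8 km.

t_c ≈ 2.40 d; D_c ≈ 6.74 mg/L; min DO ≈ 1.04 mg/L; x_c ≈ 45.8 km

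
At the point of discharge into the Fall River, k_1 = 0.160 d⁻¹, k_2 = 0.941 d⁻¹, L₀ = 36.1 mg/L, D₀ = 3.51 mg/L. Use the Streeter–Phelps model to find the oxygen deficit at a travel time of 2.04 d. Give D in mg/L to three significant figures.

D ≈ 4.77 mg/L

k_1 L₀/(k_2−k_1) = 0.160×36.1/(0.941−0.160) = 5.776/0.7810 = 7.396 mg/L.
e^(−k_1 t) = e^(−0.160×2.040) = 0.7215; e^(−k_2 t) = e^(−0.941×2.040) = 0.1467.
D = 7.396 × (0.7215 − 0.1467) + 3.51 × 0.1467 = 4.251 + 0.5148 = 4.766 mg/L.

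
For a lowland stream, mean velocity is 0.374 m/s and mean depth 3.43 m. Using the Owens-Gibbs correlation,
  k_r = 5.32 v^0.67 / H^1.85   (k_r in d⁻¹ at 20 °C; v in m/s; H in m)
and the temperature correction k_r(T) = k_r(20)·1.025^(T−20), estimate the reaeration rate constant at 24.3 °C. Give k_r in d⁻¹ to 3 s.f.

k_r(20) = 5.32 × 0.374^0.67 / 3.43^1.85 = 5.32 × 0.5174 / 9.779 = 0.2815 d⁻¹.
k_r(24.3) = 0.2815 × 1.025^(24.3−20) = 0.2815 × 1.112 = 0.3130 d⁻¹.

k_r ≈ 0.313 d⁻¹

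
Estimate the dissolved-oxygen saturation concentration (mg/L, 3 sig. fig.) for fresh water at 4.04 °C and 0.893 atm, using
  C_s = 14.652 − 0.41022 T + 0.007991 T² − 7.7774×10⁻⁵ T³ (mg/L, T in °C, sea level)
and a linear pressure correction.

C_s ≈ 11.7 mg/L

At sea level: C_s = 14.652 − 0.41022×4.04 + 0.007991×4.04² − 7.7774×10⁻⁵×4.04³ = 13.12 mg/L.
Pressure correction: C_s' = 13.12 × 0.893 = 11.72 mg/L.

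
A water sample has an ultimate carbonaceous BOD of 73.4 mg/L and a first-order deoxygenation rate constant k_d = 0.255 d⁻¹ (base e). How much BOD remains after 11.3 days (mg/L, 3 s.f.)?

L_t = L₀ e^(−k_d t) = 73.4 × e^(−0.255×11.3) = 73.4 × 0.05605 = 4.114 mg/L.

L ≈ 4.11 mg/L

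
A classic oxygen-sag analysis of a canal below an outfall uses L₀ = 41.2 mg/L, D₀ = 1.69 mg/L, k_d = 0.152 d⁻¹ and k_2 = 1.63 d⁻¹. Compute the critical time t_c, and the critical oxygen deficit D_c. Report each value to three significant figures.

t_c ≈ 1.26 d; D_c ≈ 3.17 mg/L

With k_2/k_d = 10.72 and 1 − D₀(k_2−k_d)/(k_d L₀) = 0.6011,
t_c = ln(10.72 × 0.6011) / (1.63 − 0.152) = ln(6.446) / 1.478 = 1.864/1.478 = 1.261 d.
L(t_c) = L₀ e^(−k_d t_c) = 41.2 × 0.8256 = 34.01 mg/L, and at the critical point k_2 D_c = k_d L, so D_c = (0.152/1.63) × 34.01 = 3.172 mg/L.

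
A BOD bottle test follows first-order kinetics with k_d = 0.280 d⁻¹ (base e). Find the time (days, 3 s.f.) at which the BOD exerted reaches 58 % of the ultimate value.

t ≈ 3.10 d

y/L₀ = 1 − e^(−k_d t) = 0.58 ⇒ e^(−k_d t) = 0.420
t = −ln(0.420) / 0.280 = 0.8675 / 0.280 = 3.098 d.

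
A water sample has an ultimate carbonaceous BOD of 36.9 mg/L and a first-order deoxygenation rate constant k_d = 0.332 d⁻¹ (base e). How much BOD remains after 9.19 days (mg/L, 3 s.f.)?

L_t = L₀ e^(−k_d t) = 36.9 × e^(−0.332×9.19) = 36.9 × 0.04731 = 1.746 mg/L.

L ≈ 1.75 mg/L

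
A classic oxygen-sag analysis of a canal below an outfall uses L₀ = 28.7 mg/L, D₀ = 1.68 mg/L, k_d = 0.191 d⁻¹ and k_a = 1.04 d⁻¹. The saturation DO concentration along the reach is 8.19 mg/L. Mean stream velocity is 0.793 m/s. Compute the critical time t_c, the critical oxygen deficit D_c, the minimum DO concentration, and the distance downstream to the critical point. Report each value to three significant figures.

With k_a/k_d = 5.445 and 1 − D₀(k_a−k_d)/(k_d L₀) = 0.7398,
t_c = ln(5.445 × 0.7398) / (1.04 − 0.191) = ln(4.028) / 0.8490 = 1.393/0.8490 = 1.641 d.
L(t_c) = L₀ e^(−k_d t_c) = 28.7 × 0.7309 = 20.98 mg/L, and at the critical point k_a D_c = k_d L, so D_c = (0.191/1.04) × 20.98 = 3.853 mg/L.
Minimum DO = C_s − D_c = 8.19 − 3.853 = 4.337 mg/L.
x_c = v t_c = 0.793 m/s × 1.641 d × 86400 s/d = 112400 m ≈ 112 km.

t_c ≈ 1.64 d; D_c ≈ 3.85 mg/L; min DO ≈ 4.34 mg/L; x_c ≈ 112 km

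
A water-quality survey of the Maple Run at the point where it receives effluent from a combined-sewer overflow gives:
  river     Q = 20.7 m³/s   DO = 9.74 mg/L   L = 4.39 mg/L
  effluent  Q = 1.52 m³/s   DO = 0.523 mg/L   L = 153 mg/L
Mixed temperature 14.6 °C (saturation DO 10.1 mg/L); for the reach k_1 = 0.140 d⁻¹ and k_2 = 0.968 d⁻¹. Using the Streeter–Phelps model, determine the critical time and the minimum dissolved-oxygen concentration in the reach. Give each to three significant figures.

Mixed DO = (20.7×9.74 + 1.52×0.523)/(20.7+1.52) = 202.4/22.22 = 9.109 mg/L.
Mixed L₀ = (20.7×4.39 + 1.52×153)/(22.22) = 323.4/22.22 = 14.56 mg/L.
Initial deficit D₀ = C_s − DO₀ = 10.1 − 9.109 = 0.9905 mg/L.
t_c = (1/0.8280) ln[(0.968/0.140)(1 − 0.9905×0.8280/(0.140×14.56))] = 1.208 × ln(4.132) = 1.713 d.
D_c = (0.140/0.968) × 14.56 × e^(−0.140×1.713) = 0.1446 × 14.56 × 0.7867 = 1.656 mg/L.
Minimum DO = 10.1 − 1.656 = 8.444 mg/L.

t_c ≈ 1.71 d; minimum DO ≈ 8.44 mg/L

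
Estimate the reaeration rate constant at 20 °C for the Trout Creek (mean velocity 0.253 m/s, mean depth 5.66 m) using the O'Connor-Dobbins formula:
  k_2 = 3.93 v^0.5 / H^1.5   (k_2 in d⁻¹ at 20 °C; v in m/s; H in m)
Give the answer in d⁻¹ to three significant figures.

k_2 = 3.93 × 0.253^0.5 / 5.66^1.5 = 3.93 × 0.5030 / 13.47 = 0.1468 d⁻¹.

k_2 ≈ 0.147 d⁻¹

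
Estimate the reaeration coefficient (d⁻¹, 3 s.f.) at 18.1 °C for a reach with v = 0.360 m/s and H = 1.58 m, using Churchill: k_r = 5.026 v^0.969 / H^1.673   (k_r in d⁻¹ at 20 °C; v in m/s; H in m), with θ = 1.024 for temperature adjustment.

k_r(20) = 5.026 × 0.360^0.969 / 1.58^1.673 = 5.026 × 0.3716 / 2.150 = 0.8688 d⁻¹.
k_r(18.1) = 0.8688 × 1.024^(18.1−20) = 0.8688 × 0.9559 = 0.8305 d⁻¹.

k_r ≈ 0.831 d⁻¹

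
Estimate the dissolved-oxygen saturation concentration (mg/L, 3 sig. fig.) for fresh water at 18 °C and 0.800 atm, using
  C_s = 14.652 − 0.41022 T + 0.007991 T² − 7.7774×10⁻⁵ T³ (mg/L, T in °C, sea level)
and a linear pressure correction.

C_s ≈ 7.52 mg/L

At sea level: C_s = 14.652 − 0.41022×18 + 0.007991×18² − 7.7774×10⁻⁵×18³ = 9.404 mg/L.
Pressure correction: C_s' = 9.404 × 0.800 = 7.523 mg/L.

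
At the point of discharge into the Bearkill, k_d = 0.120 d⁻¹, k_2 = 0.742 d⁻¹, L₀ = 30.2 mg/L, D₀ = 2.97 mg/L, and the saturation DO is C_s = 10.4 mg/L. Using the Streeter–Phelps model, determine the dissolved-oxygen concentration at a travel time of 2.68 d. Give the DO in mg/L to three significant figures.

k_d L₀/(k_2−k_d) = 0.120×30.2/(0.742−0.120) = 3.624/0.6220 = 5.826 mg/L.
e^(−k_d t) = e^(−0.120×2.680) = 0.7250; e^(−k_2 t) = e^(−0.742×2.680) = 0.1369.
D = 5.826 × (0.7250 − 0.1369) + 2.97 × 0.1369 = 3.426 + 0.4066 = 3.833 mg/L.
DO = C_s − D = 10.4 − 3.833 = 6.567 mg/L.

DO ≈ 6.57 mg/L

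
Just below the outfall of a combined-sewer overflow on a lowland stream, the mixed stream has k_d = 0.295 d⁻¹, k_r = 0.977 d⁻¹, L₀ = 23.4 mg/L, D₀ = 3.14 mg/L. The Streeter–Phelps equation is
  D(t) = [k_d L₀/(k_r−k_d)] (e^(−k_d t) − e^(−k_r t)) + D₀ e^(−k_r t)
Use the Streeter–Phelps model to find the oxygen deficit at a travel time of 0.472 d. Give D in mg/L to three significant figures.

D ≈ 4.40 mg/L

k_d L₀/(k_r−k_d) = 0.295×23.4/(0.977−0.295) = 6.903/0.6820 = 10.12 mg/L.
e^(−k_d t) = e^(−0.295×0.4720) = 0.8700; e^(−k_r t) = e^(−0.977×0.4720) = 0.6306.
D = 10.12 × (0.8700 − 0.6306) + 3.14 × 0.6306 = 2.424 + 1.980 = 4.404 mg/L.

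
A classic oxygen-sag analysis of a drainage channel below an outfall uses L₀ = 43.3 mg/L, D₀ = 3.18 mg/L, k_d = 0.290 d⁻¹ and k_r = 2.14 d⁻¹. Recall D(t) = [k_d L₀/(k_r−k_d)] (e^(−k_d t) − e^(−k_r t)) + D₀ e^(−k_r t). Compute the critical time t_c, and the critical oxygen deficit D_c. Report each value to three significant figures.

t_c ≈ 0.739 d; D_c ≈ 4.74 mg/L

At the critical point dD/dt = 0, so k_d L₀ e^(−k_d t) = k_r D. Substituting D(t) from the Streeter–Phelps equation and solving for t gives
t_c = ln[(k_r/k_d)(1 − D₀(k_r−k_d)/(k_d L₀))] / (k_r−k_d).
Here k_r−k_d = 1.850 d⁻¹ and 1 − D₀(k_r−k_d)/(k_d L₀) = 1 − 3.18×1.850/(0.290×43.3) = 0.5315, so
t_c = ln(7.379 × 0.5315) / 1.850 = 1.367 / 1.850 = 0.7387 d.
L(t_c) = L₀ e^(−k_d t_c) = 43.3 × 0.8072 = 34.95 mg/L, and at the critical point k_r D_c = k_d L, so D_c = (0.290/2.14) × 34.95 = 4.736 mg/L.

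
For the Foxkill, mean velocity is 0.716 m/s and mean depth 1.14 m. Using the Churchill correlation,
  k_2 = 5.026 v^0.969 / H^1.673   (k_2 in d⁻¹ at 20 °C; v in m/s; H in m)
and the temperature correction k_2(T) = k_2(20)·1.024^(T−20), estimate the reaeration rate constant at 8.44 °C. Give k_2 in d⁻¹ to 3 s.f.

k_2 ≈ 2.22 d⁻¹

k_2(20) = 5.026 × 0.716^0.969 / 1.14^1.673 = 5.026 × 0.7235 / 1.245 = 2.920 d⁻¹.
k_2(8.44) = 2.920 × 1.024^(8.44−20) = 2.920 × 0.7602 = 2.220 d⁻¹.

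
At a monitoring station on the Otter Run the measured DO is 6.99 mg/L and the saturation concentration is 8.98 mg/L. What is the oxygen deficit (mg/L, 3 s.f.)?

D ≈ 1.99 mg/L

D = C_s − C = 8.98 − 6.99 = 1.99 mg/L.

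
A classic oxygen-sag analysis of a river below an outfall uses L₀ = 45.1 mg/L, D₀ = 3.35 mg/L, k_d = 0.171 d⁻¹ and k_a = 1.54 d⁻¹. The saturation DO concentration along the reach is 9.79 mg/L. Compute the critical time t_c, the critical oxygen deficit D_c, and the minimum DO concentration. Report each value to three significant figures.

t_c ≈ 0.946 d; D_c ≈ 4.26 mg/L; min DO ≈ 5.53 mg/L

At the critical point dD/dt = 0, so k_d L₀ e^(−k_d t) = k_a D. Substituting D(t) from the Streeter–Phelps equation and solving for t gives
t_c = ln[(k_a/k_d)(1 − D₀(k_a−k_d)/(k_d L₀))] / (k_a−k_d).
Here k_a−k_d = 1.369 d⁻¹ and 1 − D₀(k_a−k_d)/(k_d L₀) = 1 − 3.35×1.369/(0.171×45.1) = 0.4053, so
t_c = ln(9.006 × 0.4053) / 1.369 = 1.295 / 1.369 = 0.9458 d.
D_c = (k_d/k_a) L₀ e^(−k_d t_c) = (0.171/1.54) × 45.1 × e^(−0.171×0.9458) = 0.1110 × 45.1 × 0.8507 = 4.260 mg/L.
Minimum DO = C_s − D_c = 9.79 − 4.260 = 5.530 mg/L.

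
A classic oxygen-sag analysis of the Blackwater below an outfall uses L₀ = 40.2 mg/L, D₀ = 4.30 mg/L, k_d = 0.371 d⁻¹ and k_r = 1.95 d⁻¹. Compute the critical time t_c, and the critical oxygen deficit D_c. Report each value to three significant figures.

t_c = [1/(k_r−k_d)] ln[(k_r/k_d)(1 − D₀(k_r−k_d)/(k_d L₀))]
= [1/(1.95−0.371)] ln[(1.95/0.371)(1 − 4.30×1.579/(0.371×40.2))]
= (1/1.579) ln[5.256 × 0.5447] = 0.6333 × ln(2.863) = 0.6333 × 1.052 = 0.6662 d.
L(t_c) = L₀ e^(−k_d t_c) = 40.2 × 0.7810 = 31.40 mg/L, and at the critical point k_r D_c = k_d L, so D_c = (0.371/1.95) × 31.40 = 5.973 mg/L.

t_c ≈ 0.666 d; D_c ≈ 5.97 mg/L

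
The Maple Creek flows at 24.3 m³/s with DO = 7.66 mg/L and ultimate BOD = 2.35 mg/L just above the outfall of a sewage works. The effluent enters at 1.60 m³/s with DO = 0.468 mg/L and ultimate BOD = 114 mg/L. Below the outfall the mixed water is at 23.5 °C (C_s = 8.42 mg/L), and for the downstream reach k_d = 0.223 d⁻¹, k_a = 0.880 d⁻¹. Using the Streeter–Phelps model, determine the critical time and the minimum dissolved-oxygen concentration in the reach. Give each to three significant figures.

Mixed DO = (24.3×7.66 + 1.60×0.468)/(24.3+1.60) = 186.9/25.90 = 7.216 mg/L.
Mixed L₀ = (24.3×2.35 + 1.60×114)/(25.90) = 239.5/25.90 = 9.247 mg/L.
Initial deficit D₀ = C_s − DO₀ = 8.42 − 7.216 = 1.204 mg/L.
t_c = (1/0.6570) ln[(0.880/0.223)(1 − 1.204×0.6570/(0.223×9.247))] = 1.522 × ln(2.432) = 1.353 d.
D_c = (0.223/0.880) × 9.247 × e^(−0.223×1.353) = 0.2534 × 9.247 × 0.7396 = 1.733 mg/L.
Minimum DO = 8.42 − 1.733 = 6.687 mg/L.

t_c ≈ 1.35 d; minimum DO ≈ 6.69 mg/L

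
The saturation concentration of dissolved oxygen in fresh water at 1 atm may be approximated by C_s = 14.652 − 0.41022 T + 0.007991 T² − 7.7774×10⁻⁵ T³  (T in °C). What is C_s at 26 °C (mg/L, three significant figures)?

C_s ≈ 8.02 mg/L

C_s = 14.652 − 0.41022×26 + 0.007991×26² − 7.7774×10⁻⁵×26³ = 8.021 mg/L.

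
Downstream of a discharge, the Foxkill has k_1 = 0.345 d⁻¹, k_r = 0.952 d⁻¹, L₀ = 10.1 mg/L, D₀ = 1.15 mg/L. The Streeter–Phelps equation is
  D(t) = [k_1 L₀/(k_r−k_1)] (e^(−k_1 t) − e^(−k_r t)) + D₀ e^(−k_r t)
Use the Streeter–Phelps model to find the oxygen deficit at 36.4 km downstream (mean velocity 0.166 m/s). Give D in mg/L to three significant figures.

D ≈ 1.98 mg/L

Travel time t = x/v = 36.4 km / (0.166 m/s) = 36400 m / 0.166 m/s = 219300 s = 2.538 d.
k_1 L₀/(k_r−k_1) = 0.345×10.1/(0.952−0.345) = 3.484/0.6070 = 5.741 mg/L.
e^(−k_1 t) = e^(−0.345×2.538) = 0.4166; e^(−k_r t) = e^(−0.952×2.538) = 0.08927.
D = 5.741 × (0.4166 − 0.08927) + 1.15 × 0.08927 = 1.879 + 0.1027 = 1.982 mg/L.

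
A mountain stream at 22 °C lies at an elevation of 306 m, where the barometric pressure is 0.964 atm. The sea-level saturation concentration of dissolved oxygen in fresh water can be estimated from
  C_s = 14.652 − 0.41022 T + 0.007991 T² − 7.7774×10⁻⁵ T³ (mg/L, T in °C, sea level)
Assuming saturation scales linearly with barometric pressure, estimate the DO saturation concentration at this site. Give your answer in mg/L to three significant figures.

At sea level: C_s = 14.652 − 0.41022×22 + 0.007991×22² − 7.7774×10⁻⁵×22³ = 8.667 mg/L.
Pressure correction: C_s' = 8.667 × 0.964 = 8.355 mg/L.

C_s ≈ 8.35 mg/L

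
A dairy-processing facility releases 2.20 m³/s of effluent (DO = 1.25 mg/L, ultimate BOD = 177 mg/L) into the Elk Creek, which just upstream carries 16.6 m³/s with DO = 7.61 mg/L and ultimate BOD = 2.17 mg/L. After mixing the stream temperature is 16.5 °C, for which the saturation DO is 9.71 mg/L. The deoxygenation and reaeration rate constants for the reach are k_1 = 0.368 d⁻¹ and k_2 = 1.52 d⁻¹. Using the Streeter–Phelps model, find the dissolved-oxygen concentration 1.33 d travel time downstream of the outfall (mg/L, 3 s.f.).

DO ≈ 5.86 mg/L

Mixed DO = (16.6×7.61 + 2.20×1.25)/(16.6+2.20) = 129.1/18.80 = 6.866 mg/L.
Mixed L₀ = (16.6×2.17 + 2.20×177)/(18.80) = 425.4/18.80 = 22.63 mg/L.
Initial deficit D₀ = C_s − DO₀ = 9.71 − 6.866 = 2.844 mg/L.
D(1.33) = [0.368×22.63/(1.52−0.368)](e^(−0.368×1.33) − e^(−1.52×1.33)) + 2.844 e^(−1.52×1.33)
= 7.229 × (0.6130 − 0.1324) + 2.844 × 0.1324 = 3.850 mg/L.
DO = 9.71 − 3.850 = 5.860 mg/L.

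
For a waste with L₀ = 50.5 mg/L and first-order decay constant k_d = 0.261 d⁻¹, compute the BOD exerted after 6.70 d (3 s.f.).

y_t = L₀(1 − e^(−k_d t)) = 50.5 × (1 − e^(−0.261×6.70))
= 50.5 × (1 − 0.1740) = 50.5 × 0.8260 = 41.71 mg/L.

y ≈ 41.7 mg/L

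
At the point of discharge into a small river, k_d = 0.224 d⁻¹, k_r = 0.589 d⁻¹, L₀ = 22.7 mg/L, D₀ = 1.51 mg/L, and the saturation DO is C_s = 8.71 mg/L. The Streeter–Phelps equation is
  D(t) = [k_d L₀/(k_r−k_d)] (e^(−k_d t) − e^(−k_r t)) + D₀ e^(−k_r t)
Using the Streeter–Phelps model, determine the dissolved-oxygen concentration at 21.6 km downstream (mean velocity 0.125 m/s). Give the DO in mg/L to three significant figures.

Travel time t = x/v = 21.6 km / (0.125 m/s) = 21600 m / 0.125 m/s = 172800 s = 2.000 d.
k_d L₀/(k_r−k_d) = 0.224×22.7/(0.589−0.224) = 5.085/0.3650 = 13.93 mg/L.
e^(−k_d t) = e^(−0.224×2.000) = 0.6389; e^(−k_r t) = e^(−0.589×2.000) = 0.3079.
D = 13.93 × (0.6389 − 0.3079) + 1.51 × 0.3079 = 4.611 + 0.4649 = 5.076 mg/L.
DO = C_s − D = 8.71 − 5.076 = 3.634 mg/L.

DO ≈ 3.63 mg/L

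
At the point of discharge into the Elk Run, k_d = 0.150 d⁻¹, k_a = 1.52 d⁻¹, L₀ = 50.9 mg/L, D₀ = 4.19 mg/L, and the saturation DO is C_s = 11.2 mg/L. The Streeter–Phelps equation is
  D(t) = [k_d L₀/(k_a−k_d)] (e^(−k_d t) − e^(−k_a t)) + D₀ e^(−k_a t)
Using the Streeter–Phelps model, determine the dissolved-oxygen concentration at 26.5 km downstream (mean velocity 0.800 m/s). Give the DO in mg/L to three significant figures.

DO ≈ 6.71 mg/L

Travel time t = x/v = 26.5 km / (0.800 m/s) = 26500 m / 0.800 m/s = 33120 s = 0.3834 d.
k_d L₀/(k_a−k_d) = 0.150×50.9/(1.52−0.150) = 7.635/1.370 = 5.573 mg/L.
e^(−k_d t) = e^(−0.150×0.3834) = 0.9441; e^(−k_a t) = e^(−1.52×0.3834) = 0.5584.
D = 5.573 × (0.9441 − 0.5584) + 4.19 × 0.5584 = 2.150 + 2.340 = 4.489 mg/L.
DO = C_s − D = 11.2 − 4.489 = 6.711 mg/L.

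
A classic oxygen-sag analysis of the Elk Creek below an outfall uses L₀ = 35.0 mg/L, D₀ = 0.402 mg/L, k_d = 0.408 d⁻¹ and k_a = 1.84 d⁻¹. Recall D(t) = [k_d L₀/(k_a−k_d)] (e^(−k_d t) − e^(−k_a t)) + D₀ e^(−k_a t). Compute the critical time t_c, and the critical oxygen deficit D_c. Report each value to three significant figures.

With k_a/k_d = 4.510 and 1 − D₀(k_a−k_d)/(k_d L₀) = 0.9597,
t_c = ln(4.510 × 0.9597) / (1.84 − 0.408) = ln(4.328) / 1.432 = 1.465/1.432 = 1.023 d.
L(t_c) = L₀ e^(−k_d t_c) = 35.0 × 0.6587 = 23.06 mg/L, and at the critical point k_a D_c = k_d L, so D_c = (0.408/1.84) × 23.06 = 5.112 mg/L.

t_c ≈ 1.02 d; D_c ≈ 5.11 mg/L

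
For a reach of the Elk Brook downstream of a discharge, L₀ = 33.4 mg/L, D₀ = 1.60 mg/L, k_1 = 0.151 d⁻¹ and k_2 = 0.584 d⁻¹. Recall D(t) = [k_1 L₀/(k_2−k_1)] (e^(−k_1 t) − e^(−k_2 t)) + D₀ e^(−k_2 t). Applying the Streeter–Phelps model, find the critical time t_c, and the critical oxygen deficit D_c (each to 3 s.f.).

t_c ≈ 2.78 d; D_c ≈ 5.67 mg/L

t_c = [1/(k_2−k_1)] ln[(k_2/k_1)(1 − D₀(k_2−k_1)/(k_1 L₀))]
= [1/(0.584−0.151)] ln[(0.584/0.151)(1 − 1.60×0.4330/(0.151×33.4))]
= (1/0.4330) ln[3.868 × 0.8626] = 2.309 × ln(3.336) = 2.309 × 1.205 = 2.783 d.
L(t_c) = L₀ e^(−k_1 t_c) = 33.4 × 0.6569 = 21.94 mg/L, and at the critical point k_2 D_c = k_1 L, so D_c = (0.151/0.584) × 21.94 = 5.673 mg/L.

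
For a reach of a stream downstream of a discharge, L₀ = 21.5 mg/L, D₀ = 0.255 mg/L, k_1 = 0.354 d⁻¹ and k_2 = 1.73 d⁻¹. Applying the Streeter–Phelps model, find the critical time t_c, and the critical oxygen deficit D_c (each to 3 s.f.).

With k_2/k_1 = 4.887 and 1 − D₀(k_2−k_1)/(k_1 L₀) = 0.9539,
t_c = ln(4.887 × 0.9539) / (1.73 − 0.354) = ln(4.662) / 1.376 = 1.539/1.376 = 1.119 d.
D_c = (k_1/k_2) L₀ e^(−k_1 t_c) = (0.354/1.73) × 21.5 × e^(−0.354×1.119) = 0.2046 × 21.5 × 0.6730 = 2.961 mg/L.

t_c ≈ 1.12 d; D_c ≈ 2.96 mg/L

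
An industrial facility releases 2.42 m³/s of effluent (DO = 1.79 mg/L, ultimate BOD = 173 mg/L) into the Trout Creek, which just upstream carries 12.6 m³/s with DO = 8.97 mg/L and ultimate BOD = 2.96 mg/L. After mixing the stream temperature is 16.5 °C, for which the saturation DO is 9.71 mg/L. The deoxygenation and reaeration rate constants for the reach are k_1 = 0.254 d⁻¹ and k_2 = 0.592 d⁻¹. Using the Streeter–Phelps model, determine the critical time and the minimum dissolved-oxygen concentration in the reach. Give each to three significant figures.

Mixed DO = (12.6×8.97 + 2.42×1.79)/(12.6+2.42) = 117.4/15.02 = 7.813 mg/L.
Mixed L₀ = (12.6×2.96 + 2.42×173)/(15.02) = 456.0/15.02 = 30.36 mg/L.
Initial deficit D₀ = C_s − DO₀ = 9.71 − 7.813 = 1.897 mg/L.
t_c = (1/0.3380) ln[(0.592/0.254)(1 − 1.897×0.3380/(0.254×30.36))] = 2.959 × ln(2.137) = 2.247 d.
D_c = (0.254/0.592) × 30.36 × e^(−0.254×2.247) = 0.4291 × 30.36 × 0.5652 = 7.361 mg/L.
Minimum DO = 9.71 − 7.361 = 2.349 mg/L.

t_c ≈ 2.25 d; minimum DO ≈ 2.35 mg/L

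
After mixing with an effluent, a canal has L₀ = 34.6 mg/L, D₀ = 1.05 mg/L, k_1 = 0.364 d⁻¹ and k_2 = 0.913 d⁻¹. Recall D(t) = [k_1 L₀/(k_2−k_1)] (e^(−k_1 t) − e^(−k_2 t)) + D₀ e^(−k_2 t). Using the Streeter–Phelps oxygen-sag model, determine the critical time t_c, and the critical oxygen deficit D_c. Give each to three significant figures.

t_c ≈ 1.59 d; D_c ≈ 7.73 mg/L

t_c = [1/(k_2−k_1)] ln[(k_2/k_1)(1 − D₀(k_2−k_1)/(k_1 L₀))]
= [1/(0.913−0.364)] ln[(0.913/0.364)(1 − 1.05×0.5490/(0.364×34.6))]
= (1/0.5490) ln[2.508 × 0.9542] = 1.821 × ln(2.393) = 1.821 × 0.8727 = 1.590 d.
D_c = (k_1/k_2) L₀ e^(−k_1 t_c) = (0.364/0.913) × 34.6 × e^(−0.364×1.590) = 0.3987 × 34.6 × 0.5607 = 7.734 mg/L.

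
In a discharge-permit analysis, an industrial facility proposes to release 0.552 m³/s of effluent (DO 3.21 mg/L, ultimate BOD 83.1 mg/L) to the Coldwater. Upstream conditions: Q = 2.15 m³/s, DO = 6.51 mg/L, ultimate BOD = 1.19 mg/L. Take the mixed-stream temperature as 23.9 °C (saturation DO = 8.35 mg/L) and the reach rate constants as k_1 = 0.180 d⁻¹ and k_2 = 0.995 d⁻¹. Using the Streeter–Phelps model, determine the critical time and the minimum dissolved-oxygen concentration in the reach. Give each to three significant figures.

Mixed DO = (2.15×6.51 + 0.552×3.21)/(2.15+0.552) = 15.77/2.702 = 5.836 mg/L.
Mixed L₀ = (2.15×1.19 + 0.552×83.1)/(2.702) = 48.43/2.702 = 17.92 mg/L.
Initial deficit D₀ = C_s − DO₀ = 8.35 − 5.836 = 2.514 mg/L.
t_c = (1/0.8150) ln[(0.995/0.180)(1 − 2.514×0.8150/(0.180×17.92))] = 1.227 × ln(2.017) = 0.8609 d.
D_c = (0.180/0.995) × 17.92 × e^(−0.180×0.8609) = 0.1809 × 17.92 × 0.8565 = 2.777 mg/L.
Minimum DO = 8.35 − 2.777 = 5.573 mg/L.

t_c ≈ 0.861 d; minimum DO ≈ 5.57 mg/L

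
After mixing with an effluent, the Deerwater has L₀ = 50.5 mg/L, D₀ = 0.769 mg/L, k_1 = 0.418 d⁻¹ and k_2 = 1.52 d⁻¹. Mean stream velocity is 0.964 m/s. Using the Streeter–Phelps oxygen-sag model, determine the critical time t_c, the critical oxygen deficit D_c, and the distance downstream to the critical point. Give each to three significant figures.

t_c ≈ 1.13 d; D_c ≈ 8.64 mg/L; x_c ≈ 94.5 km

With k_2/k_1 = 3.636 and 1 − D₀(k_2−k_1)/(k_1 L₀) = 0.9599,
t_c = ln(3.636 × 0.9599) / (1.52 − 0.418) = ln(3.490) / 1.102 = 1.250/1.102 = 1.134 d.
L(t_c) = L₀ e^(−k_1 t_c) = 50.5 × 0.6224 = 31.43 mg/L, and at the critical point k_2 D_c = k_1 L, so D_c = (0.418/1.52) × 31.43 = 8.644 mg/L.
x_c = v t_c = 0.964 m/s × 1.134 d × 86400 s/d = 94480 m ≈ 94.5 km.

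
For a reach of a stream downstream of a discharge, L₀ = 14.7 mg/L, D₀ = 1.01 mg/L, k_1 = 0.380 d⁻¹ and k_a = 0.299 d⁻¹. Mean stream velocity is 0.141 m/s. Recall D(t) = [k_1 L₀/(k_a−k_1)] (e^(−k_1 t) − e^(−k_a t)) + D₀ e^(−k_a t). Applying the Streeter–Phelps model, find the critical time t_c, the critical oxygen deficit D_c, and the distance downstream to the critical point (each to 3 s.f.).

t_c = [1/(k_a−k_1)] ln[(k_a/k_1)(1 − D₀(k_a−k_1)/(k_1 L₀))]
= [1/(0.299−0.380)] ln[(0.299/0.380)(1 − 1.01×-0.08100/(0.380×14.7))]
= (1/-0.08100) ln[0.7868 × 1.015] = -12.35 × ln(0.7984) = -12.35 × -0.2252 = 2.780 d.
L(t_c) = L₀ e^(−k_1 t_c) = 14.7 × 0.3477 = 5.111 mg/L, and at the critical point k_a D_c = k_1 L, so D_c = (0.380/0.299) × 5.111 = 6.496 mg/L.
x_c = v t_c = 0.141 m/s × 2.780 d × 86400 s/d = 33870 m ≈ 33.9 km.

t_c ≈ 2.78 d; D_c ≈ 6.50 mg/L; x_c ≈ 33.9 km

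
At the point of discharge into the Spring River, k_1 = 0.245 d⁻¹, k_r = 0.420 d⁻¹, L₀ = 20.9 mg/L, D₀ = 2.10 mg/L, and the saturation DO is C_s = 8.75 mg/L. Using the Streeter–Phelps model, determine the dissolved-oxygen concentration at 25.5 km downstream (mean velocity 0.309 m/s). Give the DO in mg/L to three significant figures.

Travel time t = x/v = 25.5 km / (0.309 m/s) = 25500 m / 0.309 m/s = 82520 s = 0.9551 d.
k_1 L₀/(k_r−k_1) = 0.245×20.9/(0.420−0.245) = 5.120/0.1750 = 29.26 mg/L.
e^(−k_1 t) = e^(−0.245×0.9551) = 0.7914; e^(−k_r t) = e^(−0.420×0.9551) = 0.6695.
D = 29.26 × (0.7914 − 0.6695) + 2.10 × 0.6695 = 3.564 + 1.406 = 4.970 mg/L.
DO = C_s − D = 8.75 − 4.970 = 3.780 mg/L.

DO ≈ 3.78 mg/L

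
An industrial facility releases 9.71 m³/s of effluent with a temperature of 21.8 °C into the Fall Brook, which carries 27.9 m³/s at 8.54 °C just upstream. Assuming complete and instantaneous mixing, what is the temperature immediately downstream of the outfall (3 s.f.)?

12.0 °C

Flow-weighted mixing: C = (Q_r C_r + Q_w C_w)/(Q_r + Q_w)
= (27.9×8.54 + 9.71×21.8)/(27.9 + 9.71) = 449.9/37.61 = 11.96 °C.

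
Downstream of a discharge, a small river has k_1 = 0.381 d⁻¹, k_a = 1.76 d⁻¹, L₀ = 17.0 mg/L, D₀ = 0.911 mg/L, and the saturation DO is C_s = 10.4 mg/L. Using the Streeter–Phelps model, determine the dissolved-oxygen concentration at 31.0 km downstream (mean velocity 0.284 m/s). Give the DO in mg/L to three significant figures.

DO ≈ 7.91 mg/L

Travel time t = x/v = 31.0 km / (0.284 m/s) = 31000 m / 0.284 m/s = 109200 s = 1.263 d.
k_1 L₀/(k_a−k_1) = 0.381×17.0/(1.76−0.381) = 6.477/1.379 = 4.697 mg/L.
e^(−k_1 t) = e^(−0.381×1.263) = 0.6180; e^(−k_a t) = e^(−1.76×1.263) = 0.1082.
D = 4.697 × (0.6180 − 0.1082) + 0.911 × 0.1082 = 2.394 + 0.09859 = 2.493 mg/L.
DO = C_s − D = 10.4 − 2.493 = 7.907 mg/L.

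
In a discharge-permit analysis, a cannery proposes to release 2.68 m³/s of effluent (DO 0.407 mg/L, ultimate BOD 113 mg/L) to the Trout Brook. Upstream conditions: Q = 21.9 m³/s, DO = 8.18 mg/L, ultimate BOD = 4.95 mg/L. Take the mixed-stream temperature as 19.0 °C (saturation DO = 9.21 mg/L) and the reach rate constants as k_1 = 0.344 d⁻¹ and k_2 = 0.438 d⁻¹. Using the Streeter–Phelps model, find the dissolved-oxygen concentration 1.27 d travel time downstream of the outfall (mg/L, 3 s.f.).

DO ≈ 3.68 mg/L

Mixed DO = (21.9×8.18 + 2.68×0.407)/(21.9+2.68) = 180.2/24.58 = 7.332 mg/L.
Mixed L₀ = (21.9×4.95 + 2.68×113)/(24.58) = 411.2/24.58 = 16.73 mg/L.
Initial deficit D₀ = C_s − DO₀ = 9.21 − 7.332 = 1.878 mg/L.
D(1.27) = [0.344×16.73/(0.438−0.344)](e^(−0.344×1.27) − e^(−0.438×1.27)) + 1.878 e^(−0.438×1.27)
= 61.23 × (0.6460 − 0.5733) + 1.878 × 0.5733 = 5.528 mg/L.
DO = 9.21 − 5.528 = 3.682 mg/L.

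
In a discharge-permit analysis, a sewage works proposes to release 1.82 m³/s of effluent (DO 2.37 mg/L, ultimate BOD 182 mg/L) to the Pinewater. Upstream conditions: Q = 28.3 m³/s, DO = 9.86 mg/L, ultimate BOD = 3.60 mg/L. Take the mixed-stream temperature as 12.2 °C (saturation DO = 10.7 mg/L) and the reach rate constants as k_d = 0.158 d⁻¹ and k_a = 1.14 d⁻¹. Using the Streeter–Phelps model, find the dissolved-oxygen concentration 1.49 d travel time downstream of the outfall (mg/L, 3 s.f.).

Mixed DO = (28.3×9.86 + 1.82×2.37)/(28.3+1.82) = 283.4/30.12 = 9.407 mg/L.
Mixed L₀ = (28.3×3.60 + 1.82×182)/(30.12) = 433.1/30.12 = 14.38 mg/L.
Initial deficit D₀ = C_s − DO₀ = 10.7 − 9.407 = 1.293 mg/L.
D(1.49) = [0.158×14.38/(1.14−0.158)](e^(−0.158×1.49) − e^(−1.14×1.49)) + 1.293 e^(−1.14×1.49)
= 2.314 × (0.7902 − 0.1829) + 1.293 × 0.1829 = 1.642 mg/L.
DO = 10.7 − 1.642 = 9.058 mg/L.

DO ≈ 9.06 mg/L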